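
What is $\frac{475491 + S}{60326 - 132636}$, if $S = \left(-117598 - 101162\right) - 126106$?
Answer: $- \frac{26125}{14462} \approx -1.8065$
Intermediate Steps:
$S = -344866$ ($S = -218760 - 126106 = -344866$)
$\frac{475491 + S}{60326 - 132636} = \frac{475491 - 344866}{60326 - 132636} = \frac{130625}{-72310} = 130625 \left(- \frac{1}{72310}\right) = - \frac{26125}{14462}$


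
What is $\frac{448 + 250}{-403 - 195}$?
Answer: $- \frac{349}{299} \approx -1.1672$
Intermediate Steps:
$\frac{448 + 250}{-403 - 195} = \frac{698}{-598} = 698 \left(- \frac{1}{598}\right) = - \frac{349}{299}$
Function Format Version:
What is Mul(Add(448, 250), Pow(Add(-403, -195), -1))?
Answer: Rational(-349, 299) ≈ -1.1672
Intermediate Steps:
Mul(Add(448, 250), Pow(Add(-403, -195), -1)) = Mul(698, Pow(-598, -1)) = Mul(698, Rational(-1, 598)) = Rational(-349, 299)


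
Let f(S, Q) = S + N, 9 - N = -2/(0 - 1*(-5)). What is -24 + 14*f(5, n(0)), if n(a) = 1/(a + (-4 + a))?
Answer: 888/5 ≈ 177.60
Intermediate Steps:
n(a) = 1/(-4 + 2*a)
N = 47/5 (N = 9 - (-2)/(0 - 1*(-5)) = 9 - (-2)/(0 + 5) = 9 - (-2)/5 = 9 - 1*(-2/5) = 9 + 2/5 = 47/5 ≈ 9.4000)
f(S, Q) = 47/5 + S (f(S, Q) = S + 47/5 = 47/5 + S)
-24 + 14*f(5, n(0)) = -24 + 14*(47/5 + 5) = -24 + 14*(72/5) = -24 + 1008/5 = 888/5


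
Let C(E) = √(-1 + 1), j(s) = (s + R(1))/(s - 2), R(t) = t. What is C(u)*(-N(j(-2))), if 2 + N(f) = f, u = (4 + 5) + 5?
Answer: 0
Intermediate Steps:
j(s) = (1 + s)/(-2 + s) (j(s) = (s + 1)/(s - 2) = (1 + s)/(-2 + s))
u = 14 (u = 9 + 5 = 14)
C(E) = 0 (C(E) = √0 = 0)
N(f) = -2 + f
C(u)*(-N(j(-2))) = 0*(-(-2 + (1 - 2)/(-2 - 2))) = 0*(-(-2 - 1/(-4))) = 0*(-(-2 - ¼*(-1))) = 0*(-(-2 + ¼)) = 0*(-1*(-7/4)) = 0*(7/4) = 0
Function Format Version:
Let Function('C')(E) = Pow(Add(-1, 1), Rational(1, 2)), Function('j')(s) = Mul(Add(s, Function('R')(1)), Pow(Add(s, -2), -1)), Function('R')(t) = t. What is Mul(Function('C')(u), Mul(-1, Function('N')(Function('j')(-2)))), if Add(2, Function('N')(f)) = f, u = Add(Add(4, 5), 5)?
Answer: 0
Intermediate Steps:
Function('j')(s) = Mul(Pow(Add(-2, s), -1), Add(1, s)) (Function('j')(s) = Mul(Add(s, 1), Pow(Add(s, -2), -1)) = Mul(Add(1, s), Pow(Add(-2, s), -1)) = Mul(Pow(Add(-2, s), -1), Add(1, s)))
u = 14 (u = Add(9, 5) = 14)
Function('C')(E) = 0 (Function('C')(E) = Pow(0, Rational(1, 2)) = 0)
Function('N')(f) = Add(-2, f)
Mul(Function('C')(u), Mul(-1, Function('N')(Function('j')(-2)))) = Mul(0, Mul(-1, Add(-2, Mul(Pow(Add(-2, -2), -1), Add(1, -2))))) = Mul(0, Mul(-1, Add(-2, Mul(Pow(-4, -1), -1)))) = Mul(0, Mul(-1, Add(-2, Mul(Rational(-1, 4), -1)))) = Mul(0, Mul(-1, Add(-2, Rational(1, 4)))) = Mul(0, Mul(-1, Rational(-7, 4))) = Mul(0, Rational(7, 4)) = 0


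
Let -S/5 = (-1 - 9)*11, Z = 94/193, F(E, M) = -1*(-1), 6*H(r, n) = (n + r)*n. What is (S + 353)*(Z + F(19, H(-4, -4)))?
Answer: 259161/193 ≈ 1342.8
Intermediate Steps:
H(r, n) = n*(n + r)/6 (H(r, n) = ((n + r)*n)/6 = (n*(n + r))/6 = n*(n + r)/6)
F(E, M) = 1
Z = 94/193 (Z = 94*(1/193) = 94/193 ≈ 0.48705)
S = 550 (S = -5*(-1 - 9)*11 = -(-50)*11 = -5*(-110) = 550)
(S + 353)*(Z + F(19, H(-4, -4))) = (550 + 353)*(94/193 + 1) = 903*(287/193) = 259161/193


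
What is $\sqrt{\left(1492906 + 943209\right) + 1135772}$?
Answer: $\sqrt{3571887} \approx 1889.9$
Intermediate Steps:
$\sqrt{\left(1492906 + 943209\right) + 1135772} = \sqrt{2436115 + 1135772} = \sqrt{3571887}$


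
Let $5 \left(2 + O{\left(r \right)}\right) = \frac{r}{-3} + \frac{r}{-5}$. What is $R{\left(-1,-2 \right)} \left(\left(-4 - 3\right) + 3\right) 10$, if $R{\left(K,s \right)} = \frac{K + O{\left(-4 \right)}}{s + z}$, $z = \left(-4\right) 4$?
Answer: $- \frac{772}{135} \approx -5.7185$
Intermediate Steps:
$O{\left(r \right)} = -2 - \frac{8 r}{75}$ ($O{\left(r \right)} = -2 + \frac{\frac{r}{-3} + \frac{r}{-5}}{5} = -2 + \frac{r \left(- \frac{1}{3}\right) + r \left(- \frac{1}{5}\right)}{5} = -2 + \frac{- \frac{r}{3} - \frac{r}{5}}{5} = -2 + \frac{\left(- \frac{8}{15}\right) r}{5} = -2 - \frac{8 r}{75}$)
$z = -16$
$R{\left(K,s \right)} = \frac{- \frac{118}{75} + K}{-16 + s}$ ($R{\left(K,s \right)} = \frac{K - \frac{118}{75}}{s - 16} = \frac{K + \left(-2 + \frac{32}{75}\right)}{-16 + s} = \frac{K - \frac{118}{75}}{-16 + s} = \frac{- \frac{118}{75} + K}{-16 + s}$)
$R{\left(-1,-2 \right)} \left(\left(-4 - 3\right) + 3\right) 10 = \frac{- \frac{118}{75} - 1}{-16 - 2} \left(\left(-4 - 3\right) + 3\right) 10 = \frac{1}{-18} \left(- \frac{193}{75}\right) \left(-7 + 3\right) 10 = \left(- \frac{1}{18}\right) \left(- \frac{193}{75}\right) \left(-4\right) 10 = \frac{193}{1350} \left(-4\right) 10 = \left(- \frac{386}{675}\right) 10 = - \frac{772}{135}$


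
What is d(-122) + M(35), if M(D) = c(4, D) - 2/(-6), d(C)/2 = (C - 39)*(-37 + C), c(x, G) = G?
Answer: 153700/3 ≈ 51233.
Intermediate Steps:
d(C) = 2*(-39 + C)*(-37 + C) (d(C) = 2*((C - 39)*(-37 + C)) = 2*((-39 + C)*(-37 + C)) = 2*(-39 + C)*(-37 + C))
M(D) = ⅓ + D (M(D) = D - 2/(-6) = D - ⅙*(-2) = D + ⅓ = ⅓ + D)
d(-122) + M(35) = (2886 - 152*(-122) + 2*(-122)²) + (⅓ + 35) = (2886 + 18544 + 2*14884) + 106/3 = (2886 + 18544 + 29768) + 106/3 = 51198 + 106/3 = 153700/3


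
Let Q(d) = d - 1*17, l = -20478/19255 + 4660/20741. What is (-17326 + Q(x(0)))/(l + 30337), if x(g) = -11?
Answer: -6930631491070/12115290644937 ≈ -0.57206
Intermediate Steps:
l = -335005898/399367955 (l = -20478*1/19255 + 4660*(1/20741) = -20478/19255 + 4660/20741 = -335005898/399367955 ≈ -0.83884)
Q(d) = -17 + d (Q(d) = d - 17 = -17 + d)
(-17326 + Q(x(0)))/(l + 30337) = (-17326 + (-17 - 11))/(-335005898/399367955 + 30337) = (-17326 - 28)/(12115290644937/399367955) = -17354*399367955/12115290644937 = -6930631491070/12115290644937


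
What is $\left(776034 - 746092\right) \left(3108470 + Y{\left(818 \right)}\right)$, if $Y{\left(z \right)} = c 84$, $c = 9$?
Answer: $93096444892$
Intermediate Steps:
$Y{\left(z \right)} = 756$ ($Y{\left(z \right)} = 9 \cdot 84 = 756$)
$\left(776034 - 746092\right) \left(3108470 + Y{\left(818 \right)}\right) = \left(776034 - 746092\right) \left(3108470 + 756\right) = 29942 \cdot 3109226 = 93096444892$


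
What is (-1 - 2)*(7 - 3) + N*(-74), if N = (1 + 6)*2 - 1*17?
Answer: 210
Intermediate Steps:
N = -3 (N = 7*2 - 17 = 14 - 17 = -3)
(-1 - 2)*(7 - 3) + N*(-74) = (-1 - 2)*(7 - 3) - 3*(-74) = -3*4 + 222 = -12 + 222 = 210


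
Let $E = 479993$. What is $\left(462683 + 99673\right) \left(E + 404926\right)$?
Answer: $497639509164$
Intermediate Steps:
$\left(462683 + 99673\right) \left(E + 404926\right) = \left(462683 + 99673\right) \left(479993 + 404926\right) = 562356 \cdot 884919 = 497639509164$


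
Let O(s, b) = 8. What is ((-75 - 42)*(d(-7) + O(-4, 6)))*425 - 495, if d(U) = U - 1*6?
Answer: 248130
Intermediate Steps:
d(U) = -6 + U (d(U) = U - 6 = -6 + U)
((-75 - 42)*(d(-7) + O(-4, 6)))*425 - 495 = ((-75 - 42)*((-6 - 7) + 8))*425 - 495 = -117*(-13 + 8)*425 - 495 = -117*(-5)*425 - 495 = 585*425 - 495 = 248625 - 495 = 248130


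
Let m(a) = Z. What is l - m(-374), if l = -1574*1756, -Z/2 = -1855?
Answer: -2767654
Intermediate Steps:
Z = 3710 (Z = -2*(-1855) = 3710)
m(a) = 3710
l = -2763944
l - m(-374) = -2763944 - 1*3710 = -2763944 - 3710 = -2767654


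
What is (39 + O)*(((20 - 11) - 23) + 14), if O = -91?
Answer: 0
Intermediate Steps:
(39 + O)*(((20 - 11) - 23) + 14) = (39 - 91)*(((20 - 11) - 23) + 14) = -52*((9 - 23) + 14) = -52*(-14 + 14) = -52*0 = 0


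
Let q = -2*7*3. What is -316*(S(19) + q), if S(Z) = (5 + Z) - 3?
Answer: 6636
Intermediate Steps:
S(Z) = 2 + Z
q = -42 (q = -14*3 = -42)
-316*(S(19) + q) = -316*((2 + 19) - 42) = -316*(21 - 42) = -316*(-21) = 6636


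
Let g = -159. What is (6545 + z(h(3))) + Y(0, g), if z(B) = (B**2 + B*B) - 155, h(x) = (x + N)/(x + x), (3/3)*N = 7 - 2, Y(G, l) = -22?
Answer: 57344/9 ≈ 6371.6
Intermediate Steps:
N = 5 (N = 7 - 2 = 5)
h(x) = (5 + x)/(2*x) (h(x) = (x + 5)/(x + x) = (5 + x)/((2*x)) = (5 + x)*(1/(2*x)) = (5 + x)/(2*x))
z(B) = -155 + 2*B**2 (z(B) = (B**2 + B**2) - 155 = 2*B**2 - 155 = -155 + 2*B**2)
(6545 + z(h(3))) + Y(0, g) = (6545 + (-155 + 2*((1/2)*(5 + 3)/3)**2)) - 22 = (6545 + (-155 + 2*((1/2)*(1/3)*8)**2)) - 22 = (6545 + (-155 + 2*(4/3)**2)) - 22 = (6545 + (-155 + 2*(16/9))) - 22 = (6545 + (-155 + 32/9)) - 22 = (6545 - 1363/9) - 22 = 57542/9 - 22 = 57344/9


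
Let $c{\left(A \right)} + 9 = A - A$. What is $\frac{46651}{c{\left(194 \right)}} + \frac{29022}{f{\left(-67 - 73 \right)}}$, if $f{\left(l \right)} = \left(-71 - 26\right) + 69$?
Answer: $- \frac{111959}{18} \approx -6219.9$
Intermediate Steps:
$f{\left(l \right)} = -28$ ($f{\left(l \right)} = -97 + 69 = -28$)
$c{\left(A \right)} = -9$ ($c{\left(A \right)} = -9 + \left(A - A\right) = -9 + 0 = -9$)
$\frac{46651}{c{\left(194 \right)}} + \frac{29022}{f{\left(-67 - 73 \right)}} = \frac{46651}{-9} + \frac{29022}{-28} = 46651 \left(- \frac{1}{9}\right) + 29022 \left(- \frac{1}{28}\right) = - \frac{46651}{9} - \frac{2073}{2} = - \frac{111959}{18}$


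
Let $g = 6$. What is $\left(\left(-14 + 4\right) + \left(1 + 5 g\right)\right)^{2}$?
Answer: $441$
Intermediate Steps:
$\left(\left(-14 + 4\right) + \left(1 + 5 g\right)\right)^{2} = \left(\left(-14 + 4\right) + \left(1 + 5 \cdot 6\right)\right)^{2} = \left(-10 + \left(1 + 30\right)\right)^{2} = \left(-10 + 31\right)^{2} = 21^{2} = 441$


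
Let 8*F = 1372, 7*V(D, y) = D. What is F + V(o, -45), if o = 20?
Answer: 2441/14 ≈ 174.36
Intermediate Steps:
V(D, y) = D/7
F = 343/2 (F = (⅛)*1372 = 343/2 ≈ 171.50)
F + V(o, -45) = 343/2 + (⅐)*20 = 343/2 + 20/7 = 2441/14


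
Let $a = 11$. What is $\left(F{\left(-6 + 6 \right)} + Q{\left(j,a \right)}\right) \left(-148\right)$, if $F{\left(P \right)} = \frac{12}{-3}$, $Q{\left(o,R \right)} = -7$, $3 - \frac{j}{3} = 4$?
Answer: $1628$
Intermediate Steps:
$j = -3$ ($j = 9 - 12 = -3$)
$F{\left(P \right)} = -4$ ($F{\left(P \right)} = 12 \left(- \frac{1}{3}\right) = -4$)
$\left(F{\left(-6 + 6 \right)} + Q{\left(j,a \right)}\right) \left(-148\right) = \left(-4 - 7\right) \left(-148\right) = \left(-11\right) \left(-148\right) = 1628$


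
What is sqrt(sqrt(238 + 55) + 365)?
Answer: sqrt(365 + sqrt(293)) ≈ 19.548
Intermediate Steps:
sqrt(sqrt(238 + 55) + 365) = sqrt(sqrt(293) + 365) = sqrt(365 + sqrt(293))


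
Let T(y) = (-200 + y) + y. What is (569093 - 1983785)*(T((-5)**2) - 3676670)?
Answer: 5201567839440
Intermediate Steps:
T(y) = -200 + 2*y
(569093 - 1983785)*(T((-5)**2) - 3676670) = (569093 - 1983785)*((-200 + 2*(-5)**2) - 3676670) = -1414692*((-200 + 2*25) - 3676670) = -1414692*((-200 + 50) - 3676670) = -1414692*(-150 - 3676670) = -1414692*(-3676820) = 5201567839440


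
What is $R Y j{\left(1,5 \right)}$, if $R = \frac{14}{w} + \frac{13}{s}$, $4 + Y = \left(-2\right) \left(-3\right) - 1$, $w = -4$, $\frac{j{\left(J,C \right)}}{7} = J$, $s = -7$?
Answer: $- \frac{75}{2} \approx -37.5$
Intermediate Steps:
$j{\left(J,C \right)} = 7 J$
$Y = 1$ ($Y = -4 - -5 = -4 + \left(6 - 1\right) = -4 + 5 = 1$)
$R = - \frac{75}{14}$ ($R = \frac{14}{-4} + \frac{13}{-7} = 14 \left(- \frac{1}{4}\right) + 13 \left(- \frac{1}{7}\right) = - \frac{7}{2} - \frac{13}{7} = - \frac{75}{14} \approx -5.3571$)
$R Y j{\left(1,5 \right)} = \left(- \frac{75}{14}\right) 1 \cdot 7 \cdot 1 = \left(- \frac{75}{14}\right) 7 = - \frac{75}{2}$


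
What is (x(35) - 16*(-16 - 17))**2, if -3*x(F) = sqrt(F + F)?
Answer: (-1584 + sqrt(70))**2/9 ≈ 2.7585e+5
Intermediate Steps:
x(F) = -sqrt(2)*sqrt(F)/3 (x(F) = -sqrt(F + F)/3 = -sqrt(2)*sqrt(F)/3)
(x(35) - 16*(-16 - 17))**2 = (-sqrt(2)*sqrt(35)/3 - 16*(-16 - 17))**2 = (-sqrt(70)/3 - 16*(-33))**2 = (-sqrt(70)/3 + 528)**2 = (528 - sqrt(70)/3)**2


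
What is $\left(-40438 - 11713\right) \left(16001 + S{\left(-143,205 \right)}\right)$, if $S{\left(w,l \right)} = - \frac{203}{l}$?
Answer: $- \frac{171055384302}{205} \approx -8.3442 \cdot 10^{8}$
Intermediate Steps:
$\left(-40438 - 11713\right) \left(16001 + S{\left(-143,205 \right)}\right) = \left(-40438 - 11713\right) \left(16001 - \frac{203}{205}\right) = - 52151 \left(16001 - \frac{203}{205}\right) = \left(-52151\right) \frac{3280002}{205} = - \frac{171055384302}{205}$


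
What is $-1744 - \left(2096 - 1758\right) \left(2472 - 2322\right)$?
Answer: $-52444$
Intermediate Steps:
$-1744 - \left(2096 - 1758\right) \left(2472 - 2322\right) = -1744 - 338 \cdot 150 = -1744 - 50700 = -52444$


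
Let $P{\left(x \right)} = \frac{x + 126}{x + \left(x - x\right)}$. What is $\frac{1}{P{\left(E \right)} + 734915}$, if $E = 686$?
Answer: $\frac{49}{36010893} \approx 1.3607 \cdot 10^{-6}$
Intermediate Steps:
$P{\left(x \right)} = \frac{126 + x}{x}$ ($P{\left(x \right)} = \frac{126 + x}{x + 0} = \frac{126 + x}{x}$)
$\frac{1}{P{\left(E \right)} + 734915} = \frac{1}{\frac{126 + 686}{686} + 734915} = \frac{1}{\frac{1}{686} \cdot 812 + 734915} = \frac{1}{\frac{58}{49} + 734915} = \frac{1}{\frac{36010893}{49}} = \frac{49}{36010893}$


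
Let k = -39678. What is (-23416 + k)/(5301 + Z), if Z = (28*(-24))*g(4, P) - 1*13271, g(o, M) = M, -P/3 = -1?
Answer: 31547/4993 ≈ 6.3182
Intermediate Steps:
P = 3 (P = -3*(-1) = 3)
Z = -15287 (Z = (28*(-24))*3 - 1*13271 = -672*3 - 13271 = -2016 - 13271 = -15287)
(-23416 + k)/(5301 + Z) = (-23416 - 39678)/(5301 - 15287) = -63094/(-9986) = -63094*(-1/9986) = 31547/4993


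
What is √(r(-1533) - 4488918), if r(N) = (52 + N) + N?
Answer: 2*I*√1122983 ≈ 2119.4*I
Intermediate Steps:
r(N) = 52 + 2*N
√(r(-1533) - 4488918) = √((52 + 2*(-1533)) - 4488918) = √((52 - 3066) - 4488918) = √(-3014 - 4488918) = √(-4491932) = 2*I*√1122983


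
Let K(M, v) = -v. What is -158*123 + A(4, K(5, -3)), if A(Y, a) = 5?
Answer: -19429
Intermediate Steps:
-158*123 + A(4, K(5, -3)) = -158*123 + 5 = -19434 + 5 = -19429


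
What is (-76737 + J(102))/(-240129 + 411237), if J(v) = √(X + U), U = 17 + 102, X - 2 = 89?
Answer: -25579/57036 + √210/171108 ≈ -0.44839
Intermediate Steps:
X = 91 (X = 2 + 89 = 91)
U = 119
J(v) = √210 (J(v) = √(91 + 119) = √210)
(-76737 + J(102))/(-240129 + 411237) = (-76737 + √210)/(-240129 + 411237) = (-76737 + √210)/171108 = (-76737 + √210)*(1/171108) = -25579/57036 + √210/171108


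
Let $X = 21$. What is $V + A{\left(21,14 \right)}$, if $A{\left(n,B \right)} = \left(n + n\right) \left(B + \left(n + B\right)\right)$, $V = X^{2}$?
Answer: $2499$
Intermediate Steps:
$V = 441$ ($V = 21^{2} = 441$)
$A{\left(n,B \right)} = 2 n \left(n + 2 B\right)$ ($A{\left(n,B \right)} = 2 n \left(B + \left(B + n\right)\right) = 2 n \left(n + 2 B\right)$)
$V + A{\left(21,14 \right)} = 441 + 2 \cdot 21 \left(21 + 2 \cdot 14\right) = 441 + 2 \cdot 21 \left(21 + 28\right) = 441 + 2 \cdot 21 \cdot 49 = 441 + 2058 = 2499$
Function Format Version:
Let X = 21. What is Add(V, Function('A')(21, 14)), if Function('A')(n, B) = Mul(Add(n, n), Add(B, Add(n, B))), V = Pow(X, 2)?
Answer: 2499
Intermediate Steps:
V = 441 (V = Pow(21, 2) = 441)
Function('A')(n, B) = Mul(2, n, Add(n, Mul(2, B))) (Function('A')(n, B) = Mul(Mul(2, n), Add(B, Add(B, n))) = Mul(Mul(2, n), Add(n, Mul(2, B))) = Mul(2, n, Add(n, Mul(2, B))))
Add(V, Function('A')(21, 14)) = Add(441, Mul(2, 21, Add(21, Mul(2, 14)))) = Add(441, Mul(2, 21, Add(21, 28))) = Add(441, Mul(2, 21, 49)) = Add(441, 2058) = 2499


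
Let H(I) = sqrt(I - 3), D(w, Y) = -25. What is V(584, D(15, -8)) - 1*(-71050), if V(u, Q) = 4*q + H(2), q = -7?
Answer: 71022 + I ≈ 71022.0 + 1.0*I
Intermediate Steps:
H(I) = sqrt(-3 + I)
V(u, Q) = -28 + I (V(u, Q) = 4*(-7) + sqrt(-3 + 2) = -28 + sqrt(-1) = -28 + I)
V(584, D(15, -8)) - 1*(-71050) = (-28 + I) - 1*(-71050) = (-28 + I) + 71050 = 71022 + I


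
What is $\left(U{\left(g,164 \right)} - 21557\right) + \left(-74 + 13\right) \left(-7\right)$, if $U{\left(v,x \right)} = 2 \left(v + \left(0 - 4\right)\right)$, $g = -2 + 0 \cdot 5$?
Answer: $-21142$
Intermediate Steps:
$g = -2$ ($g = -2 + 0 = -2$)
$U{\left(v,x \right)} = -8 + 2 v$ ($U{\left(v,x \right)} = 2 \left(v + \left(0 - 4\right)\right) = 2 \left(v - 4\right) = 2 \left(-4 + v\right) = -8 + 2 v$)
$\left(U{\left(g,164 \right)} - 21557\right) + \left(-74 + 13\right) \left(-7\right) = \left(\left(-8 + 2 \left(-2\right)\right) - 21557\right) + \left(-74 + 13\right) \left(-7\right) = \left(\left(-8 - 4\right) - 21557\right) - -427 = \left(-12 - 21557\right) + 427 = -21569 + 427 = -21142$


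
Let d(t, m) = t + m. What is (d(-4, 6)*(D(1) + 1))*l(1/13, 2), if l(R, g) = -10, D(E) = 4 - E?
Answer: -80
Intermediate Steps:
d(t, m) = m + t
(d(-4, 6)*(D(1) + 1))*l(1/13, 2) = ((6 - 4)*((4 - 1*1) + 1))*(-10) = (2*((4 - 1) + 1))*(-10) = (2*(3 + 1))*(-10) = (2*4)*(-10) = 8*(-10) = -80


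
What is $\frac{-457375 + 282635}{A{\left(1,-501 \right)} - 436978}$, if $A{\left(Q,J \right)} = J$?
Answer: $\frac{174740}{437479} \approx 0.39943$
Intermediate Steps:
$\frac{-457375 + 282635}{A{\left(1,-501 \right)} - 436978} = \frac{-457375 + 282635}{-501 - 436978} = - \frac{174740}{-437479} = \left(-174740\right) \left(- \frac{1}{437479}\right) = \frac{174740}{437479}$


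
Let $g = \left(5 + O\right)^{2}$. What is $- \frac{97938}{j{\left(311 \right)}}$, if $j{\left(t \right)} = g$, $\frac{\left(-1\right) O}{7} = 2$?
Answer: $- \frac{10882}{9} \approx -1209.1$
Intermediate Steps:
$O = -14$ ($O = \left(-7\right) 2 = -14$)
$g = 81$ ($g = \left(5 - 14\right)^{2} = \left(-9\right)^{2} = 81$)
$j{\left(t \right)} = 81$
$- \frac{97938}{j{\left(311 \right)}} = - \frac{97938}{81} = \left(-97938\right) \frac{1}{81} = - \frac{10882}{9}$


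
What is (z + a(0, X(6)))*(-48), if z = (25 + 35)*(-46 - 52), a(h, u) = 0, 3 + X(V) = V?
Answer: 282240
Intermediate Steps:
X(V) = -3 + V
z = -5880 (z = 60*(-98) = -5880)
(z + a(0, X(6)))*(-48) = (-5880 + 0)*(-48) = -5880*(-48) = 282240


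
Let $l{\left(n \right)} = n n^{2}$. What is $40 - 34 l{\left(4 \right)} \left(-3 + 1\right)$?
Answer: $4392$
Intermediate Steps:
$l{\left(n \right)} = n^{3}$
$40 - 34 l{\left(4 \right)} \left(-3 + 1\right) = 40 - 34 \cdot 4^{3} \left(-3 + 1\right) = 40 - 34 \cdot 64 \left(-2\right) = 40 - -4352 = 40 + 4352 = 4392$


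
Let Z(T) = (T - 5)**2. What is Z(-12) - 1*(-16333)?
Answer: 16622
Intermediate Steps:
Z(T) = (-5 + T)**2
Z(-12) - 1*(-16333) = (-5 - 12)**2 - 1*(-16333) = (-17)**2 + 16333 = 289 + 16333 = 16622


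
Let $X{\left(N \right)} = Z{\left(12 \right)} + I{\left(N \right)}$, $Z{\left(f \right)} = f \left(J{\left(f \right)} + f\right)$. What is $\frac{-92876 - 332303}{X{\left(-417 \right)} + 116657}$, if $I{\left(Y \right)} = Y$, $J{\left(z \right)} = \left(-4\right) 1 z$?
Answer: $- \frac{425179}{115808} \approx -3.6714$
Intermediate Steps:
$J{\left(z \right)} = - 4 z$
$Z{\left(f \right)} = - 3 f^{2}$ ($Z{\left(f \right)} = f \left(- 4 f + f\right) = f \left(- 3 f\right) = - 3 f^{2}$)
$X{\left(N \right)} = -432 + N$ ($X{\left(N \right)} = - 3 \cdot 12^{2} + N = \left(-3\right) 144 + N = -432 + N$)
$\frac{-92876 - 332303}{X{\left(-417 \right)} + 116657} = \frac{-92876 - 332303}{\left(-432 - 417\right) + 116657} = - \frac{425179}{-849 + 116657} = - \frac{425179}{115808}$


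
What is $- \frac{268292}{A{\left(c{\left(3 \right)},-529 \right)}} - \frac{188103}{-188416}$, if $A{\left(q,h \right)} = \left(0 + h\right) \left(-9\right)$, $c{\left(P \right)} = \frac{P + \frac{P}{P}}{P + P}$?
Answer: $- \frac{2158910743}{39002112} \approx -55.354$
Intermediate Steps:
$c{\left(P \right)} = \frac{1 + P}{2 P}$ ($c{\left(P \right)} = \frac{P + 1}{2 P} = \left(1 + P\right) \frac{1}{2 P} = \frac{1 + P}{2 P}$)
$A{\left(q,h \right)} = - 9 h$ ($A{\left(q,h \right)} = h \left(-9\right) = - 9 h$)
$- \frac{268292}{A{\left(c{\left(3 \right)},-529 \right)}} - \frac{188103}{-188416} = - \frac{268292}{\left(-9\right) \left(-529\right)} - \frac{188103}{-188416} = - \frac{268292}{4761} - - \frac{188103}{188416} = \left(-268292\right) \frac{1}{4761} + \frac{188103}{188416} = - \frac{268292}{4761} + \frac{188103}{188416} = - \frac{2158910743}{39002112}$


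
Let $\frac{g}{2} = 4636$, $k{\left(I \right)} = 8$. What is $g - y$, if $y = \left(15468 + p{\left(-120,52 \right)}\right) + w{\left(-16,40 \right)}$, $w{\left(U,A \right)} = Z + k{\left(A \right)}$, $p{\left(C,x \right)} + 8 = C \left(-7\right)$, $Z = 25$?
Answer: $-7061$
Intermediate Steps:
$p{\left(C,x \right)} = -8 - 7 C$ ($p{\left(C,x \right)} = -8 + C \left(-7\right) = -8 - 7 C$)
$w{\left(U,A \right)} = 33$ ($w{\left(U,A \right)} = 25 + 8 = 33$)
$g = 9272$ ($g = 2 \cdot 4636 = 9272$)
$y = 16333$ ($y = \left(15468 - -832\right) + 33 = \left(15468 + \left(-8 + 840\right)\right) + 33 = \left(15468 + 832\right) + 33 = 16300 + 33 = 16333$)
$g - y = 9272 - 16333 = -7061$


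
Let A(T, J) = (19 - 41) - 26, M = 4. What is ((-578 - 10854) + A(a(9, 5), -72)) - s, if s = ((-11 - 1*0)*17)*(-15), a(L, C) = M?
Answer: -14285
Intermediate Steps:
a(L, C) = 4
A(T, J) = -48 (A(T, J) = -22 - 26 = -48)
s = 2805 (s = ((-11 + 0)*17)*(-15) = -11*17*(-15) = -187*(-15) = 2805)
((-578 - 10854) + A(a(9, 5), -72)) - s = ((-578 - 10854) - 48) - 1*2805 = (-11432 - 48) - 2805 = -11480 - 2805 = -14285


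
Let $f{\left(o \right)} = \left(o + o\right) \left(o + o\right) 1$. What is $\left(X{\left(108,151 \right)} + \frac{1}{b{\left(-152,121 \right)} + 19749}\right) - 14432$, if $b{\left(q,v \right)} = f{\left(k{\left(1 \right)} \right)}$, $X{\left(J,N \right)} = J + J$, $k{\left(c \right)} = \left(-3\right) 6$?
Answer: $- \frac{299175719}{21045} \approx -14216.0$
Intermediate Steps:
$k{\left(c \right)} = -18$
$f{\left(o \right)} = 4 o^{2}$ ($f{\left(o \right)} = 2 o 2 o 1 = 4 o^{2} \cdot 1 = 4 o^{2}$)
$X{\left(J,N \right)} = 2 J$
$b{\left(q,v \right)} = 1296$ ($b{\left(q,v \right)} = 4 \left(-18\right)^{2} = 4 \cdot 324 = 1296$)
$\left(X{\left(108,151 \right)} + \frac{1}{b{\left(-152,121 \right)} + 19749}\right) - 14432 = \left(2 \cdot 108 + \frac{1}{1296 + 19749}\right) - 14432 = \left(216 + \frac{1}{21045}\right) - 14432 = \frac{4545721}{21045} - 14432 = - \frac{299175719}{21045}$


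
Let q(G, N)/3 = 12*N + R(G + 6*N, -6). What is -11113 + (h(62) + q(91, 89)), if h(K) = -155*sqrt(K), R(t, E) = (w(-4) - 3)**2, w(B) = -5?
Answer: -7717 - 155*sqrt(62) ≈ -8937.5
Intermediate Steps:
R(t, E) = 64 (R(t, E) = (-5 - 3)**2 = (-8)**2 = 64)
q(G, N) = 192 + 36*N (q(G, N) = 3*(12*N + 64) = 3*(64 + 12*N) = 192 + 36*N)
-11113 + (h(62) + q(91, 89)) = -11113 + (-155*sqrt(62) + (192 + 36*89)) = -11113 + (-155*sqrt(62) + (192 + 3204)) = -11113 + (-155*sqrt(62) + 3396) = -11113 + (3396 - 155*sqrt(62)) = -7717 - 155*sqrt(62)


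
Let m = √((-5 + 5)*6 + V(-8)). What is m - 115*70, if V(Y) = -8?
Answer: -8050 + 2*I*√2 ≈ -8050.0 + 2.8284*I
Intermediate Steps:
m = 2*I*√2 (m = √((-5 + 5)*6 - 8) = √(0*6 - 8) = √(0 - 8) = √(-8) = 2*I*√2 ≈ 2.8284*I)
m - 115*70 = 2*I*√2 - 115*70 = 2*I*√2 - 8050 = -8050 + 2*I*√2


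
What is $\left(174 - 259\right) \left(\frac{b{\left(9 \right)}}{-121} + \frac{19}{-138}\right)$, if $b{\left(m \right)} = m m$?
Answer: $\frac{1145545}{16698} \approx 68.604$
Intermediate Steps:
$b{\left(m \right)} = m^{2}$
$\left(174 - 259\right) \left(\frac{b{\left(9 \right)}}{-121} + \frac{19}{-138}\right) = \left(174 - 259\right) \left(\frac{9^{2}}{-121} + \frac{19}{-138}\right) = - 85 \left(81 \left(- \frac{1}{121}\right) + 19 \left(- \frac{1}{138}\right)\right) = - 85 \left(- \frac{81}{121} - \frac{19}{138}\right) = \left(-85\right) \left(- \frac{13477}{16698}\right) = \frac{1145545}{16698}$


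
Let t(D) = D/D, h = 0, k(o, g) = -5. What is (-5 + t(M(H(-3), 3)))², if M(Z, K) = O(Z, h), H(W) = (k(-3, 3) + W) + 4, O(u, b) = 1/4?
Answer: 16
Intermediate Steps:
O(u, b) = ¼
H(W) = -1 + W (H(W) = (-5 + W) + 4 = -1 + W)
M(Z, K) = ¼
t(D) = 1
(-5 + t(M(H(-3), 3)))² = (-5 + 1)² = (-4)² = 16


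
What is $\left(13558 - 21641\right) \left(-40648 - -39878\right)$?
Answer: $6223910$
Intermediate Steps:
$\left(13558 - 21641\right) \left(-40648 - -39878\right) = - 8083 \left(-40648 + 39878\right) = \left(-8083\right) \left(-770\right) = 6223910$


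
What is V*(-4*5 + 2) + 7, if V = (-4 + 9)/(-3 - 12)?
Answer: 13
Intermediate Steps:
V = -⅓ (V = 5/(-15) = 5*(-1/15) = -⅓ ≈ -0.33333)
V*(-4*5 + 2) + 7 = -(-4*5 + 2)/3 + 7 = -(-20 + 2)/3 + 7 = -⅓*(-18) + 7 = 6 + 7 = 13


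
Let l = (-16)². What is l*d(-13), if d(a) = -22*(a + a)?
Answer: 146432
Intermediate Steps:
l = 256
d(a) = -44*a
l*d(-13) = 256*(-44*(-13)) = 256*572 = 146432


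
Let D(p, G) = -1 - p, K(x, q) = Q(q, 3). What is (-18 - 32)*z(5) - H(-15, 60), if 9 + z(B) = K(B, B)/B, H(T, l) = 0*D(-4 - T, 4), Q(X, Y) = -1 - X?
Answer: 510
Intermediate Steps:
K(x, q) = -1 - q
H(T, l) = 0 (H(T, l) = 0*(-1 - (-4 - T)) = 0*(-1 + (4 + T)) = 0*(3 + T) = 0)
z(B) = -9 + (-1 - B)/B
(-18 - 32)*z(5) - H(-15, 60) = (-18 - 32)*(-10 - 1/5) - 1*0 = -50*(-10 - 1*⅕) + 0 = -50*(-10 - ⅕) + 0 = -50*(-51/5) + 0 = 510 + 0 = 510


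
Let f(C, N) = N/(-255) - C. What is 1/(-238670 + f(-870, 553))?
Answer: -255/60639553 ≈ -4.2052e-6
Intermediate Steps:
f(C, N) = -C - N/255 (f(C, N) = N*(-1/255) - C = -N/255 - C = -C - N/255)
1/(-238670 + f(-870, 553)) = 1/(-238670 + (-1*(-870) - 1/255*553)) = 1/(-238670 + (870 - 553/255)) = 1/(-238670 + 221297/255) = 1/(-60639553/255) = -255/60639553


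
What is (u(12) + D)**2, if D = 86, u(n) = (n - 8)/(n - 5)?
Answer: 367236/49 ≈ 7494.6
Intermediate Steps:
u(n) = (-8 + n)/(-5 + n)
(u(12) + D)**2 = ((-8 + 12)/(-5 + 12) + 86)**2 = (4/7 + 86)**2 = (606/7)**2 = 367236/49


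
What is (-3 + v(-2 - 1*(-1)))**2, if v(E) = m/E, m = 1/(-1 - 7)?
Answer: 529/64 ≈ 8.2656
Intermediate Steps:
m = -1/8 (m = 1/(-8) = -1/8 ≈ -0.12500)
v(E) = -1/(8*E)
(-3 + v(-2 - 1*(-1)))**2 = (-3 - 1/(8*(-2 - 1*(-1))))**2 = (-3 - 1/(8*(-2 + 1)))**2 = (-3 - 1/8/(-1))**2 = (-3 - 1/8*(-1))**2 = (-3 + 1/8)**2 = (-23/8)**2 = 529/64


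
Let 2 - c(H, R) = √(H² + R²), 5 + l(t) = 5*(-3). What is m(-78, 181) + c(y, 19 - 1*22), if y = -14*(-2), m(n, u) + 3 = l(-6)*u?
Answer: -3621 - √793 ≈ -3649.2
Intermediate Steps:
l(t) = -20 (l(t) = -5 + 5*(-3) = -5 - 15 = -20)
m(n, u) = -3 - 20*u
y = 28
c(H, R) = 2 - √(H² + R²)
m(-78, 181) + c(y, 19 - 1*22) = (-3 - 20*181) + (2 - √(28² + (19 - 1*22)²)) = (-3 - 3620) + (2 - √(784 + (19 - 22)²)) = -3623 + (2 - √(784 + (-3)²)) = -3623 + (2 - √(784 + 9)) = -3623 + (2 - √793) = -3621 - √793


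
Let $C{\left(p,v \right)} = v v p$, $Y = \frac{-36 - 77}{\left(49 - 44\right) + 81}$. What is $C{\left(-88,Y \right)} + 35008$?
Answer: $\frac{64448874}{1849} \approx 34856.0$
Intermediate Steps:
$Y = - \frac{113}{86}$ ($Y = - \frac{113}{5 + 81} = - \frac{113}{86} \approx -1.314$)
$C{\left(p,v \right)} = p v^{2}$ ($C{\left(p,v \right)} = v^{2} p = p v^{2}$)
$C{\left(-88,Y \right)} + 35008 = - 88 \left(- \frac{113}{86}\right)^{2} + 35008 = \left(-88\right) \frac{12769}{7396} + 35008 = - \frac{280918}{1849} + 35008 = \frac{64448874}{1849}$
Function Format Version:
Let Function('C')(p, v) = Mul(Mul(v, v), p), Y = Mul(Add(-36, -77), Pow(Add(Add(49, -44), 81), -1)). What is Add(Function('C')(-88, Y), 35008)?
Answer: Rational(64448874, 1849) ≈ 34856.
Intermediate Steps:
Y = Rational(-113, 86) (Y = Mul(-113, Pow(Add(5, 81), -1)) = Mul(-113, Pow(86, -1)) = Mul(-113, Rational(1, 86)) = Rational(-113, 86) ≈ -1.3140)
Function('C')(p, v) = Mul(p, Pow(v, 2)) (Function('C')(p, v) = Mul(Pow(v, 2), p) = Mul(p, Pow(v, 2)))
Add(Function('C')(-88, Y), 35008) = Add(Mul(-88, Pow(Rational(-113, 86), 2)), 35008) = Add(Mul(-88, Rational(12769, 7396)), 35008) = Add(Rational(-280918, 1849), 35008) = Rational(64448874, 1849)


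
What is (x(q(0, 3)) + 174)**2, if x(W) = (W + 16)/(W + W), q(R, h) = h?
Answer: 1129969/36 ≈ 31388.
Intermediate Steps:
x(W) = (16 + W)/(2*W) (x(W) = (16 + W)/((2*W)) = (16 + W)*(1/(2*W)) = (16 + W)/(2*W))
(x(q(0, 3)) + 174)**2 = ((1/2)*(16 + 3)/3 + 174)**2 = ((1/2)*(1/3)*19 + 174)**2 = (19/6 + 174)**2 = (1063/6)**2 = 1129969/36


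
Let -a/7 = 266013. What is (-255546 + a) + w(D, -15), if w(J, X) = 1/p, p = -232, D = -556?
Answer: -491291785/232 ≈ -2.1176e+6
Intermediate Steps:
a = -1862091 (a = -7*266013 = -1862091)
w(J, X) = -1/232 (w(J, X) = 1/(-232) = -1/232)
(-255546 + a) + w(D, -15) = (-255546 - 1862091) - 1/232 = -2117637 - 1/232 = -491291785/232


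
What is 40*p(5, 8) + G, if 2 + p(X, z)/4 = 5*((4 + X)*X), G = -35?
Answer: 35645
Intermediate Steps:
p(X, z) = -8 + 20*X*(4 + X) (p(X, z) = -8 + 4*(5*((4 + X)*X)) = -8 + 4*(5*(X*(4 + X))) = -8 + 4*(5*X*(4 + X)) = -8 + 20*X*(4 + X))
40*p(5, 8) + G = 40*(-8 + 20*5² + 80*5) - 35 = 40*(-8 + 20*25 + 400) - 35 = 40*(-8 + 500 + 400) - 35 = 40*892 - 35 = 35680 - 35 = 35645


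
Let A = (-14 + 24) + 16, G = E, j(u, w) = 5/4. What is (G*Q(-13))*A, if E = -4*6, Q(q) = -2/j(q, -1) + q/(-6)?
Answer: -1768/5 ≈ -353.60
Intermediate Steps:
j(u, w) = 5/4 (j(u, w) = 5*(1/4) = 5/4)
Q(q) = -8/5 - q/6 (Q(q) = -2/5/4 + q/(-6) = -2*4/5 + q*(-1/6) = -8/5 - q/6)
E = -24
G = -24
A = 26 (A = 10 + 16 = 26)
(G*Q(-13))*A = -24*(-8/5 - 1/6*(-13))*26 = -24*(-8/5 + 13/6)*26 = -24*17/30*26 = -68/5*26 = -1768/5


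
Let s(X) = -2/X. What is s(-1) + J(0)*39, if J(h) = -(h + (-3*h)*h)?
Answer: 2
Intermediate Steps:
J(h) = -h + 3*h**2 (J(h) = -(h - 3*h**2) = -h + 3*h**2)
s(-1) + J(0)*39 = -2/(-1) + (0*(-1 + 3*0))*39 = -2*(-1) + (0*(-1 + 0))*39 = 2 + (0*(-1))*39 = 2 + 0*39 = 2 + 0 = 2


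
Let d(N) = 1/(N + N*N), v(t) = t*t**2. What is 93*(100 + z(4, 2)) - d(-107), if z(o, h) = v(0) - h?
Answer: 103370987/11342 ≈ 9114.0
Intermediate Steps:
v(t) = t**3
d(N) = 1/(N + N**2)
z(o, h) = -h (z(o, h) = 0**3 - h = 0 - h = -h)
93*(100 + z(4, 2)) - d(-107) = 93*(100 - 1*2) - 1/((-107)*(1 - 107)) = 93*(100 - 2) - (-1)/(107*(-106)) = 93*98 - (-1)*(-1)/(107*106) = 9114 - 1*1/11342 = 9114 - 1/11342 = 103370987/11342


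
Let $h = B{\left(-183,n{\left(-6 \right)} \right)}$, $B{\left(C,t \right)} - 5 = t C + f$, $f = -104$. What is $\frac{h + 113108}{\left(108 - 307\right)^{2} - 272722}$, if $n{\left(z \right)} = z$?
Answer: $- \frac{16301}{33303} \approx -0.48948$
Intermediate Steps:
$B{\left(C,t \right)} = -99 + C t$ ($B{\left(C,t \right)} = 5 + \left(t C - 104\right) = 5 + \left(C t - 104\right) = 5 + \left(-104 + C t\right) = -99 + C t$)
$h = 999$ ($h = -99 - -1098 = -99 + 1098 = 999$)
$\frac{h + 113108}{\left(108 - 307\right)^{2} - 272722} = \frac{999 + 113108}{\left(108 - 307\right)^{2} - 272722} = \frac{114107}{\left(-199\right)^{2} - 272722} = \frac{114107}{39601 - 272722} = \frac{114107}{-233121} = 114107 \left(- \frac{1}{233121}\right) = - \frac{16301}{33303}$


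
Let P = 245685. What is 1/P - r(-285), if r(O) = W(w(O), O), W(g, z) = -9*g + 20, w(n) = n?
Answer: -635095724/245685 ≈ -2585.0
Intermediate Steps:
W(g, z) = 20 - 9*g
r(O) = 20 - 9*O
1/P - r(-285) = 1/245685 - (20 - 9*(-285)) = 1/245685 - (20 + 2565) = 1/245685 - 1*2585 = 1/245685 - 2585 = -635095724/245685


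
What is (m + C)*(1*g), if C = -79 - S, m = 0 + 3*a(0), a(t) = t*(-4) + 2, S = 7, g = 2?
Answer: -160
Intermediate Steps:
a(t) = 2 - 4*t (a(t) = -4*t + 2 = 2 - 4*t)
m = 6 (m = 0 + 3*(2 - 4*0) = 0 + 3*(2 + 0) = 0 + 3*2 = 0 + 6 = 6)
C = -86 (C = -79 - 1*7 = -79 - 7 = -86)
(m + C)*(1*g) = (6 - 86)*(1*2) = -80*2 = -160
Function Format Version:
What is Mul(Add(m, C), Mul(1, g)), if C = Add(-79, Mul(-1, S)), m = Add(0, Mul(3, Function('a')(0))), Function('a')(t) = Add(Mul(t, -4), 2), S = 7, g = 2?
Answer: -160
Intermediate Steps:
Function('a')(t) = Add(2, Mul(-4, t)) (Function('a')(t) = Add(Mul(-4, t), 2) = Add(2, Mul(-4, t)))
m = 6 (m = Add(0, Mul(3, Add(2, Mul(-4, 0)))) = Add(0, Mul(3, Add(2, 0))) = Add(0, Mul(3, 2)) = Add(0, 6) = 6)
C = -86 (C = Add(-79, Mul(-1, 7)) = Add(-79, -7) = -86)
Mul(Add(m, C), Mul(1, g)) = Mul(Add(6, -86), Mul(1, 2)) = Mul(-80, 2) = -160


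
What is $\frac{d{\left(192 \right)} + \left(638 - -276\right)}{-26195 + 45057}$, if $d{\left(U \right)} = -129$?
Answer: $\frac{785}{18862} \approx 0.041618$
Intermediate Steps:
$\frac{d{\left(192 \right)} + \left(638 - -276\right)}{-26195 + 45057} = \frac{-129 + \left(638 - -276\right)}{-26195 + 45057} = \frac{-129 + \left(638 + 276\right)}{18862} = \left(-129 + 914\right) \frac{1}{18862} = 785 \cdot \frac{1}{18862} = \frac{785}{18862}$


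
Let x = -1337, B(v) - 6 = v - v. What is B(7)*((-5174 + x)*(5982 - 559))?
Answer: -211854918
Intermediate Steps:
B(v) = 6 (B(v) = 6 + (v - v) = 6 + 0 = 6)
B(7)*((-5174 + x)*(5982 - 559)) = 6*((-5174 - 1337)*(5982 - 559)) = 6*(-6511*5423) = 6*(-35309153) = -211854918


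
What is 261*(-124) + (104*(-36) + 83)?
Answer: -36025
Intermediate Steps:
261*(-124) + (104*(-36) + 83) = -32364 + (-3744 + 83) = -32364 - 3661 = -36025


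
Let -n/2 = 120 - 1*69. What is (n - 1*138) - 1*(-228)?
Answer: -12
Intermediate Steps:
n = -102 (n = -2*(120 - 1*69) = -2*(120 - 69) = -2*51 = -102)
(n - 1*138) - 1*(-228) = (-102 - 1*138) - 1*(-228) = (-102 - 138) + 228 = -240 + 228 = -12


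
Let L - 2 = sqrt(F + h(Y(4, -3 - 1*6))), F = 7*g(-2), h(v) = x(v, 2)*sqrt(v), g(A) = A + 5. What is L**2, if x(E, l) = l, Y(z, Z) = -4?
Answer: (2 + sqrt(21 + 4*I))**2 ≈ 43.413 + 5.7379*I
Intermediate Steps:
g(A) = 5 + A
h(v) = 2*sqrt(v)
F = 21 (F = 7*(5 - 2) = 7*3 = 21)
L = 2 + sqrt(21 + 4*I) (L = 2 + sqrt(21 + 2*sqrt(-4)) = 2 + sqrt(21 + 2*(2*I)) = 2 + sqrt(21 + 4*I) ≈ 6.6031 + 0.43449*I)
L**2 = (2 + sqrt(21 + 4*I))**2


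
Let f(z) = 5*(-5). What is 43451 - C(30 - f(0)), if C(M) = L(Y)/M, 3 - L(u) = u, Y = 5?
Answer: 2389807/55 ≈ 43451.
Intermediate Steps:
L(u) = 3 - u
f(z) = -25
C(M) = -2/M (C(M) = (3 - 1*5)/M = (3 - 5)/M = -2/M)
43451 - C(30 - f(0)) = 43451 - (-2)/(30 - 1*(-25)) = 43451 - (-2)/(30 + 25) = 43451 - (-2)/55 = 43451 - 1*(-2/55) = 43451 + 2/55 = 2389807/55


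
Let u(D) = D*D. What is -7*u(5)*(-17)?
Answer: 2975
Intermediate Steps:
u(D) = D**2
-7*u(5)*(-17) = -7*5**2*(-17) = -7*25*(-17) = -175*(-17) = 2975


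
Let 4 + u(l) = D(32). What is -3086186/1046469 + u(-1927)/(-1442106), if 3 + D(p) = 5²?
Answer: -247257010231/83839956873 ≈ -2.9492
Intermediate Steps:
D(p) = 22 (D(p) = -3 + 5² = -3 + 25 = 22)
u(l) = 18 (u(l) = -4 + 22 = 18)
-3086186/1046469 + u(-1927)/(-1442106) = -3086186/1046469 + 18/(-1442106) = -3086186*1/1046469 + 18*(-1/1442106) = -3086186/1046469 - 1/80117 = -247257010231/83839956873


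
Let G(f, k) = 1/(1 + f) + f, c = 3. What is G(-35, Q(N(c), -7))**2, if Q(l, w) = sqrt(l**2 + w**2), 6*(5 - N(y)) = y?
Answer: 1418481/1156 ≈ 1227.1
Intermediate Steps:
N(y) = 5 - y/6
G(f, k) = f + 1/(1 + f)
G(-35, Q(N(c), -7))**2 = ((1 - 35 + (-35)**2)/(1 - 35))**2 = ((1 - 35 + 1225)/(-34))**2 = (-1/34*1191)**2 = (-1191/34)**2 = 1418481/1156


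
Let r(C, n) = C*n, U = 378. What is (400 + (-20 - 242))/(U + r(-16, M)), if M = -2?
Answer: 69/205 ≈ 0.33659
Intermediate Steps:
(400 + (-20 - 242))/(U + r(-16, M)) = (400 + (-20 - 242))/(378 - 16*(-2)) = (400 - 262)/(378 + 32) = 138/410 = 138*(1/410) = 69/205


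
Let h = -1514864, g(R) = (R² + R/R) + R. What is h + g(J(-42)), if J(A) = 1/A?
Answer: -2672218373/1764 ≈ -1.5149e+6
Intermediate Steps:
g(R) = 1 + R + R² (g(R) = (R² + 1) + R = (1 + R²) + R = 1 + R + R²)
h + g(J(-42)) = -1514864 + (1 + 1/(-42) + (1/(-42))²) = -1514864 + (1 - 1/42 + (-1/42)²) = -1514864 + (1 - 1/42 + 1/1764) = -1514864 + 1723/1764 = -2672218373/1764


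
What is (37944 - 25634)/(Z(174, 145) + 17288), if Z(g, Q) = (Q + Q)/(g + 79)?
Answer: 1557215/2187077 ≈ 0.71201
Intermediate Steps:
Z(g, Q) = 2*Q/(79 + g) (Z(g, Q) = (2*Q)/(79 + g) = 2*Q/(79 + g))
(37944 - 25634)/(Z(174, 145) + 17288) = (37944 - 25634)/(2*145/(79 + 174) + 17288) = 12310/(2*145/253 + 17288) = 12310/(2*145*(1/253) + 17288) = 12310/(290/253 + 17288) = 12310/(4374154/253) = 12310*(253/4374154) = 1557215/2187077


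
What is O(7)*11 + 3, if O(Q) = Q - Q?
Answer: 3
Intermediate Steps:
O(Q) = 0
O(7)*11 + 3 = 0*11 + 3 = 0 + 3 = 3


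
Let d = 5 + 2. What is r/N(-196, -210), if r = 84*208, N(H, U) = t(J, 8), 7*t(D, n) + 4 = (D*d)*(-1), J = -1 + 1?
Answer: -30576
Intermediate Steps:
d = 7
J = 0
t(D, n) = -4/7 - D (t(D, n) = -4/7 + ((D*7)*(-1))/7 = -4/7 + ((7*D)*(-1))/7 = -4/7 + (-7*D)/7 = -4/7 - D)
N(H, U) = -4/7 (N(H, U) = -4/7 - 1*0 = -4/7 + 0 = -4/7)
r = 17472
r/N(-196, -210) = 17472/(-4/7) = 17472*(-7/4) = -30576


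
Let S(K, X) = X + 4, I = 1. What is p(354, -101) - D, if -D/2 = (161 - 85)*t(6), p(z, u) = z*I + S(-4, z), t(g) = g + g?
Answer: 2536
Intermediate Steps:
t(g) = 2*g
S(K, X) = 4 + X
p(z, u) = 4 + 2*z (p(z, u) = z*1 + (4 + z) = z + (4 + z) = 4 + 2*z)
D = -1824 (D = -2*(161 - 85)*2*6 = -152*12 = -2*912 = -1824)
p(354, -101) - D = (4 + 2*354) - 1*(-1824) = (4 + 708) + 1824 = 712 + 1824 = 2536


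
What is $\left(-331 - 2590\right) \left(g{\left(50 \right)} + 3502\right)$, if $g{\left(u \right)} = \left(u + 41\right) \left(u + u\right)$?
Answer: $-36810442$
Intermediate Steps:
$g{\left(u \right)} = 2 u \left(41 + u\right)$ ($g{\left(u \right)} = \left(41 + u\right) 2 u = 2 u \left(41 + u\right)$)
$\left(-331 - 2590\right) \left(g{\left(50 \right)} + 3502\right) = \left(-331 - 2590\right) \left(2 \cdot 50 \left(41 + 50\right) + 3502\right) = - 2921 \left(2 \cdot 50 \cdot 91 + 3502\right) = - 2921 \left(9100 + 3502\right) = \left(-2921\right) 12602 = -36810442$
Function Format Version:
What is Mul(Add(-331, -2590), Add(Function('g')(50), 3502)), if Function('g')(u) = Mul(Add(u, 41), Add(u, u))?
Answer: -36810442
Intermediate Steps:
Function('g')(u) = Mul(2, u, Add(41, u)) (Function('g')(u) = Mul(Add(41, u), Mul(2, u)) = Mul(2, u, Add(41, u)))
Mul(Add(-331, -2590), Add(Function('g')(50), 3502)) = Mul(Add(-331, -2590), Add(Mul(2, 50, Add(41, 50)), 3502)) = Mul(-2921, Add(Mul(2, 50, 91), 3502)) = Mul(-2921, Add(9100, 3502)) = Mul(-2921, 12602) = -36810442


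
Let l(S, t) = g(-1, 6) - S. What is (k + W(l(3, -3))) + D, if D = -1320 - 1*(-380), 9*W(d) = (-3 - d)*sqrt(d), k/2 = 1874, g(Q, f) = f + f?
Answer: 2804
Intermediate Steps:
g(Q, f) = 2*f
k = 3748 (k = 2*1874 = 3748)
l(S, t) = 12 - S (l(S, t) = 2*6 - S = 12 - S)
W(d) = sqrt(d)*(-3 - d)/9 (W(d) = ((-3 - d)*sqrt(d))/9 = (sqrt(d)*(-3 - d))/9 = sqrt(d)*(-3 - d)/9)
D = -940 (D = -1320 + 380 = -940)
(k + W(l(3, -3))) + D = (3748 + sqrt(12 - 1*3)*(-3 - (12 - 1*3))/9) - 940 = (3748 + sqrt(12 - 3)*(-3 - (12 - 3))/9) - 940 = (3748 + sqrt(9)*(-3 - 1*9)/9) - 940 = (3748 + (1/9)*3*(-3 - 9)) - 940 = (3748 + (1/9)*3*(-12)) - 940 = (3748 - 4) - 940 = 3744 - 940 = 2804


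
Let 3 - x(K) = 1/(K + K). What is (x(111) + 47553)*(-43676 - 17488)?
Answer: -107622451614/37 ≈ -2.9087e+9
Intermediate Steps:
x(K) = 3 - 1/(2*K) (x(K) = 3 - 1/(K + K) = 3 - 1/(2*K))
(x(111) + 47553)*(-43676 - 17488) = ((3 - 1/2/111) + 47553)*(-43676 - 17488) = ((3 - 1/2*1/111) + 47553)*(-61164) = ((3 - 1/222) + 47553)*(-61164) = (665/222 + 47553)*(-61164) = (10557431/222)*(-61164) = -107622451614/37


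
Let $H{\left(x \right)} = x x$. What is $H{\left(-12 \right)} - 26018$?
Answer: $-25874$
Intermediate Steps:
$H{\left(x \right)} = x^{2}$
$H{\left(-12 \right)} - 26018 = \left(-12\right)^{2} - 26018 = 144 - 26018 = -25874$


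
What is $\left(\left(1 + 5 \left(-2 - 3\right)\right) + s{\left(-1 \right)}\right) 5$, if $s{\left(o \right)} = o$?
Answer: $-125$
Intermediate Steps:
$\left(\left(1 + 5 \left(-2 - 3\right)\right) + s{\left(-1 \right)}\right) 5 = \left(\left(1 + 5 \left(-2 - 3\right)\right) - 1\right) 5 = \left(\left(1 + 5 \left(-5\right)\right) - 1\right) 5 = \left(\left(1 - 25\right) - 1\right) 5 = \left(-24 - 1\right) 5 = \left(-25\right) 5 = -125$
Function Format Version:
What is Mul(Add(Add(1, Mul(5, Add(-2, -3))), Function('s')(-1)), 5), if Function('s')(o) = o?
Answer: -125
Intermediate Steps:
Mul(Add(Add(1, Mul(5, Add(-2, -3))), Function('s')(-1)), 5) = Mul(Add(Add(1, Mul(5, Add(-2, -3))), -1), 5) = Mul(Add(Add(1, Mul(5, -5)), -1), 5) = Mul(Add(Add(1, -25), -1), 5) = Mul(Add(-24, -1), 5) = Mul(-25, 5) = -125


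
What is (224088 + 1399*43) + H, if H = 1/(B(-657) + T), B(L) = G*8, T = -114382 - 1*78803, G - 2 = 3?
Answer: 54900500524/193145 ≈ 2.8425e+5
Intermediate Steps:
G = 5 (G = 2 + 3 = 5)
T = -193185 (T = -114382 - 78803 = -193185)
B(L) = 40 (B(L) = 5*8 = 40)
H = -1/193145 (H = 1/(40 - 193185) = 1/(-193145) = -1/193145 ≈ -5.1775e-6)
(224088 + 1399*43) + H = (224088 + 1399*43) - 1/193145 = (224088 + 60157) - 1/193145 = 284245 - 1/193145 = 54900500524/193145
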